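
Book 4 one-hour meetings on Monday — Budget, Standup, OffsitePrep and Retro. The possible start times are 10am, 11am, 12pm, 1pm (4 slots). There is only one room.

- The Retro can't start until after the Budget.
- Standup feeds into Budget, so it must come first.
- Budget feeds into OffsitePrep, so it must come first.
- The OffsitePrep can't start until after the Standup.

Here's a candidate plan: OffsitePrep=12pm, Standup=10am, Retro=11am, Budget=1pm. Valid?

No — it violates: The Retro can't start until after the Budget

Standup feeds into Budget, so it must come first — holds.
The OffsitePrep can't start until after the Standup — holds.
There is only one room — holds.
Budget feeds into OffsitePrep, so it must come first — violated.
The Retro can't start until after the Budget — violated.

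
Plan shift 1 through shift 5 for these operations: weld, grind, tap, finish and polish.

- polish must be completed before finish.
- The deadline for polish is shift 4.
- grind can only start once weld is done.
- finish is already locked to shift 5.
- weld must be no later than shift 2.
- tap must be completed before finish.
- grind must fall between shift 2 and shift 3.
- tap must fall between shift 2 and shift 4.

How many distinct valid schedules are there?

36

Splitting on weld: it can be shift 1 (24), shift 2 (12). Listing each branch's schedules as (grind, tap, finish, polish) by shift number:
weld=shift 1: (2,2,5,1) (2,2,5,2) (2,2,5,3) (2,2,5,4) (2,3,5,1) (2,3,5,2) (2,3,5,3) (2,3,5,4) (2,4,5,1) (2,4,5,2) (2,4,5,3) (2,4,5,4) (3,2,5,1) (3,2,5,2) (3,2,5,3) (3,2,5,4) (3,3,5,1) (3,3,5,2) (3,3,5,3) (3,3,5,4) (3,4,5,1) (3,4,5,2) (3,4,5,3) (3,4,5,4) — 24.
weld=shift 2: (3,2,5,1) (3,2,5,2) (3,2,5,3) (3,2,5,4) (3,3,5,1) (3,3,5,2) (3,3,5,3) (3,3,5,4) (3,4,5,1) (3,4,5,2) (3,4,5,3) (3,4,5,4) — 12.
Summing: 24 + 12 = 36.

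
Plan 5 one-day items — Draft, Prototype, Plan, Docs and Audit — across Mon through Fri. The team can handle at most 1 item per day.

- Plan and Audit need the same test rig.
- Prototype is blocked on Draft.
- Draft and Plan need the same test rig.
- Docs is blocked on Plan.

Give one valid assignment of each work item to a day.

Docs -> Thu, Draft -> Mon, Audit -> Fri, Prototype -> Tue, Plan -> Wed

Checking: Draft(Mon) before Prototype(Tue); Plan(Wed) before Docs(Thu); Plan(Wed) != Audit(Fri); Draft(Mon) != Plan(Wed); max 1 per day (cap 1).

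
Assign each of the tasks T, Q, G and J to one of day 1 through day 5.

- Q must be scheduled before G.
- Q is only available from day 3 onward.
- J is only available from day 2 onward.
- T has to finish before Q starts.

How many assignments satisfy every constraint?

Splitting on T: it can be day 1 (12), day 2 (12), day 3 (4). Listing each branch's schedules as (Q, G, J) by day number:
T=day 1: (3,4,2) (3,4,3) (3,4,4) (3,4,5) (3,5,2) (3,5,3) (3,5,4) (3,5,5) (4,5,2) (4,5,3) (4,5,4) (4,5,5) — 12.
T=day 2: (3,4,2) (3,4,3) (3,4,4) (3,4,5) (3,5,2) (3,5,3) (3,5,4) (3,5,5) (4,5,2) (4,5,3) (4,5,4) (4,5,5) — 12.
T=day 3: (4,5,2) (4,5,3) (4,5,4) (4,5,5) — 4.
Summing: 12 + 12 + 4 = 28.

28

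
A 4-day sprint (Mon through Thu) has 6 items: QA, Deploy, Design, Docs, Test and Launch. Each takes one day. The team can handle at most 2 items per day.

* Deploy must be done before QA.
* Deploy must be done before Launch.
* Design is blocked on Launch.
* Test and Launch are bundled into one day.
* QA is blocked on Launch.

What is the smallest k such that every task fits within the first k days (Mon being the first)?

3 days

The precedence chain requires at least 3 distinct days.
With at most 2 per day and 6 tasks, at least 3 days are needed.
3 works (last occupied day: Wed): for example Launch in Tue, Design in Wed, Docs in Mon, Test in Tue, QA in Wed, Deploy in Mon.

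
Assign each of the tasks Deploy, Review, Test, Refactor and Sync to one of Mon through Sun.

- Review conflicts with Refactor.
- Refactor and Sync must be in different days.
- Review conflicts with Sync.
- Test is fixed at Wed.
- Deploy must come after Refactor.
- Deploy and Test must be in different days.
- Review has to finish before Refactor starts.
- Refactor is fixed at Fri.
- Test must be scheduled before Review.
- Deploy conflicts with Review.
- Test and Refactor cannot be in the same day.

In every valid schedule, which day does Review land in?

Test is fixed at Wed and must come before Review, so Review is at least Thu.
Refactor is fixed at Fri and must come after Review, so Review is at most Thu.
So Review must be Thu.

Thu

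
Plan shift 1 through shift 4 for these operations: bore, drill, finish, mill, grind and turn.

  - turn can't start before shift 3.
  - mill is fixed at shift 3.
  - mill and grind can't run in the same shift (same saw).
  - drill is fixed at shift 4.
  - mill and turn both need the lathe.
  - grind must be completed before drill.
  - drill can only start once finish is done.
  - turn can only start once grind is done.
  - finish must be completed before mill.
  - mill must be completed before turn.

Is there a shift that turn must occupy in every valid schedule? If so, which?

turn's window is shift 3–shift 4.
mill is fixed at shift 3, and turn can't share a shift with mill.
So turn must be shift 4.

shift 4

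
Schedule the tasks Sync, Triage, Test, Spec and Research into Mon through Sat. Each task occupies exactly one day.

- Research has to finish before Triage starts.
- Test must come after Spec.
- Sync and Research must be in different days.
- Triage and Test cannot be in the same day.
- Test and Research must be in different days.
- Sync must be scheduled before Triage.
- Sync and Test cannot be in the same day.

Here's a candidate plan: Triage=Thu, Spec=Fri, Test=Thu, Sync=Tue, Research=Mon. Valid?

Triage and Test cannot be in the same day — violated.
Test must come after Spec — violated.
Sync must be scheduled before Triage — holds.
Sync and Test cannot be in the same day — holds.
Sync and Research must be in different days — holds.
Research has to finish before Triage starts — holds.
Test and Research must be in different days — holds.

No — it violates: Test must come after Spec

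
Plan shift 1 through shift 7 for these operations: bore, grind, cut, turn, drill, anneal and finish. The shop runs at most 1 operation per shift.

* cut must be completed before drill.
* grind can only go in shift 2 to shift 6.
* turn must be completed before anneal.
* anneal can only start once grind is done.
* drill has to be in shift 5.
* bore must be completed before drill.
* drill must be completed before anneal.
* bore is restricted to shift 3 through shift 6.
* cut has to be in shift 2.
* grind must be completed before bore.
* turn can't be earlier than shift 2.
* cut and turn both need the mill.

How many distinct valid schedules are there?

1

Enumerating: grind in shift 3; cut in shift 2; anneal in shift 7; finish in shift 1; bore in shift 4; drill in shift 5; turn in shift 6.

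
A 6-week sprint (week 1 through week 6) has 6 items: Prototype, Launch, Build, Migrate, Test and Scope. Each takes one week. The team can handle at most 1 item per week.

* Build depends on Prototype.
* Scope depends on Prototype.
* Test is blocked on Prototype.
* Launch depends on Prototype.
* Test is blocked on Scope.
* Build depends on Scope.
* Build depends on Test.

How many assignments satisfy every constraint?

Splitting on Prototype: it can be week 1 (20), week 2 (4). Listing each branch's schedules as (Launch, Build, Migrate, Test, Scope) by week number:
Prototype=week 1: (2,5,6,4,3) (2,6,3,5,4) (2,6,4,5,3) (2,6,5,4,3) (3,5,6,4,2) (3,6,2,5,4) (3,6,4,5,2) (3,6,5,4,2) (4,5,6,3,2) (4,6,2,5,3) (4,6,3,5,2) (4,6,5,3,2) (5,4,6,3,2) (5,6,2,4,3) (5,6,3,4,2) (5,6,4,3,2) (6,4,5,3,2) (6,5,2,4,3) (6,5,3,4,2) (6,5,4,3,2) — 20.
Prototype=week 2: (3,6,1,5,4) (4,6,1,5,3) (5,6,1,4,3) (6,5,1,4,3) — 4.
Summing: 20 + 4 = 24.

24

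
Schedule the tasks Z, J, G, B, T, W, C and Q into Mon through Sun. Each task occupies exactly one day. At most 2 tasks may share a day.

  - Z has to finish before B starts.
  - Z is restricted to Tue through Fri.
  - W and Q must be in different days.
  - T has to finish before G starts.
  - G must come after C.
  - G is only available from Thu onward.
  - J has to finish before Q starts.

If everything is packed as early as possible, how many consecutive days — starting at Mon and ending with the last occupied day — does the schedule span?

4

The precedence chain requires at least 2 distinct days.
With at most 2 per day and 8 tasks, at least 4 days are needed.
G can't be placed before Thu — that is day 4 counting from Mon — so the schedule must run through at least 4 days.
4 works (last occupied day: Thu): for example Z -> Tue; J -> Mon; C -> Tue; B -> Wed; G -> Thu; W -> Thu; Q -> Wed; T -> Mon.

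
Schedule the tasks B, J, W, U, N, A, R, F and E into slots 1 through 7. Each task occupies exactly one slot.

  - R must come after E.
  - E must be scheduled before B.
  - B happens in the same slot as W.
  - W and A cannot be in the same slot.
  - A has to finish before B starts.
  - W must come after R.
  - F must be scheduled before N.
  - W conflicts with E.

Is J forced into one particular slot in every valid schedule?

J can be 1 (e.g. W=3; F=1; E=1; R=2; B=3; N=2; A=1; J=1; U=1) or 2 (e.g. E in 1, U in 1, J in 2, W in 3, A in 1, R in 2, N in 2, F in 1, B in 3).

No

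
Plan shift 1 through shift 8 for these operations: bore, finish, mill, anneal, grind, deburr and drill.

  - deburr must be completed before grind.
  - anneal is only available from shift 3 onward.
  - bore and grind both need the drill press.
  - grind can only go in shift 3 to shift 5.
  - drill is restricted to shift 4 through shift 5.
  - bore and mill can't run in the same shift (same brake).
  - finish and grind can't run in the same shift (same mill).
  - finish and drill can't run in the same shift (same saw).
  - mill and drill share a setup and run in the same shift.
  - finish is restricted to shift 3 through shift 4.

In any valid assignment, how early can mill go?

shift 4

Mill must be in the same shift as drill, which can't be before shift 4, so mill is at least shift 4; mill must be in the same shift as drill, which can't be after shift 5, so mill is at most shift 5.
mill at shift 4 is achievable: deburr=shift 1; bore=shift 1; anneal=shift 3; finish=shift 3; mill=shift 4; drill=shift 4; grind=shift 4.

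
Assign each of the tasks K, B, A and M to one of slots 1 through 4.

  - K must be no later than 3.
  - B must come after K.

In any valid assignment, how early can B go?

2

Precedence pushes B to at least 2.
B at 2 is achievable: K in 1, A in 1, B in 2, M in 1.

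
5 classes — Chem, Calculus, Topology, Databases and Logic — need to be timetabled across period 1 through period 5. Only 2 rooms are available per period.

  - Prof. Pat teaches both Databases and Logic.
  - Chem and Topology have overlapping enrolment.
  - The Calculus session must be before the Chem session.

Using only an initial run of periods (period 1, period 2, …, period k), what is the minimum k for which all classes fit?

3 periods

The precedence chain requires at least 2 distinct periods.
With at most 2 per period and 5 classes, at least 3 periods are needed.
3 works (last occupied period: period 3): for example Topology=period 1, Chem=period 2, Databases=period 2, Calculus=period 1, Logic=period 3.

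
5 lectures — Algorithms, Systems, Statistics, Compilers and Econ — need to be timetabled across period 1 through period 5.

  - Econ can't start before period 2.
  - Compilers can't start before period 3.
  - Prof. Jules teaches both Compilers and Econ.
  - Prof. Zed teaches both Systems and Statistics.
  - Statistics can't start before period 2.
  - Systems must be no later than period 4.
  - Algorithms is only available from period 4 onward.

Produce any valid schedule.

Statistics=period 2, Compilers=period 3, Econ=period 2, Algorithms=period 4, Systems=period 1

Checking: Systems(period 1) != Statistics(period 2); Compilers(period 3) != Econ(period 2); Systems=period 1 in [period 1,period 4]; Algorithms=period 4 in [period 4,period 5]; Econ=period 2 in [period 2,period 5]; Compilers=period 3 in [period 3,period 5]; Statistics=period 2 in [period 2,period 5].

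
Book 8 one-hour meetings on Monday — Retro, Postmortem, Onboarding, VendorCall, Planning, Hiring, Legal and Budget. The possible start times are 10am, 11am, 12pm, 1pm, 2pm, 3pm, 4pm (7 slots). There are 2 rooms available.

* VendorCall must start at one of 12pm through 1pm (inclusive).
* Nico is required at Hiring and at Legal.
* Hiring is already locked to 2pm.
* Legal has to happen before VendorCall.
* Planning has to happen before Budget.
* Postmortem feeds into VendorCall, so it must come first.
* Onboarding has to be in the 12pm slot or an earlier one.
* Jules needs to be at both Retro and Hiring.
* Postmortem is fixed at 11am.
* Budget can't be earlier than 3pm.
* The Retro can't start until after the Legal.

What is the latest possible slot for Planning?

Downstream work caps Planning at 3pm.
Planning at 3pm is achievable: Retro=11am, Onboarding=10am, VendorCall=12pm, Planning=3pm, Budget=4pm, Hiring=2pm, Legal=10am, Postmortem=11am.

3pm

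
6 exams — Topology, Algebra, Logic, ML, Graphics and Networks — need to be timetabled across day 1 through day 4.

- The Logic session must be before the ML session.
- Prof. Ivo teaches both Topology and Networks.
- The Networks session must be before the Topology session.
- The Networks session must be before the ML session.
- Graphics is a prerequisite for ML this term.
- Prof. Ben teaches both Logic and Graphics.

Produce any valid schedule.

Logic in day 1, Topology in day 2, Algebra in day 1, ML in day 3, Networks in day 1, Graphics in day 2

Checking: Networks(day 1) before ML(day 3); Logic(day 1) before ML(day 3); Networks(day 1) before Topology(day 2); Graphics(day 2) before ML(day 3); Logic(day 1) != Graphics(day 2); Topology(day 2) != Networks(day 1).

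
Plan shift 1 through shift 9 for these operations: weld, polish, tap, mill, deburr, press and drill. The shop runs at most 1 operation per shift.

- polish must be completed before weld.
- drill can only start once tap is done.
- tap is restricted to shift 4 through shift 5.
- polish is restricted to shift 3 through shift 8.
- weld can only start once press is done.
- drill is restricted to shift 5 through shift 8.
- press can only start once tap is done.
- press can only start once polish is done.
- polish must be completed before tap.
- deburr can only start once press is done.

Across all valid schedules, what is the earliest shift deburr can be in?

Precedence pushes deburr to at least shift 6.
deburr at shift 6 is achievable: tap in shift 4; mill in shift 1; drill in shift 7; press in shift 5; deburr in shift 6; polish in shift 3; weld in shift 8.

shift 6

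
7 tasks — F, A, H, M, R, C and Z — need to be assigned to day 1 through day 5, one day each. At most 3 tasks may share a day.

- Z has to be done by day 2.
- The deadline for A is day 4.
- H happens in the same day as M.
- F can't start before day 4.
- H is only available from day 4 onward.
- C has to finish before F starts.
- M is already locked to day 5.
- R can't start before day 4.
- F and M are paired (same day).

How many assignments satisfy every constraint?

32

Splitting on A: it can be day 1 (8), day 2 (8), day 3 (8), day 4 (8). Listing each branch's schedules as (F, H, M, R, C, Z) by day number:
A=day 1: (5,5,5,4,1,1) (5,5,5,4,1,2) (5,5,5,4,2,1) (5,5,5,4,2,2) (5,5,5,4,3,1) (5,5,5,4,3,2) (5,5,5,4,4,1) (5,5,5,4,4,2) — 8.
A=day 2: (5,5,5,4,1,1) (5,5,5,4,1,2) (5,5,5,4,2,1) (5,5,5,4,2,2) (5,5,5,4,3,1) (5,5,5,4,3,2) (5,5,5,4,4,1) (5,5,5,4,4,2) — 8.
A=day 3: (5,5,5,4,1,1) (5,5,5,4,1,2) (5,5,5,4,2,1) (5,5,5,4,2,2) (5,5,5,4,3,1) (5,5,5,4,3,2) (5,5,5,4,4,1) (5,5,5,4,4,2) — 8.
A=day 4: (5,5,5,4,1,1) (5,5,5,4,1,2) (5,5,5,4,2,1) (5,5,5,4,2,2) (5,5,5,4,3,1) (5,5,5,4,3,2) (5,5,5,4,4,1) (5,5,5,4,4,2) — 8.
Summing: 8 + 8 + 8 + 8 = 32.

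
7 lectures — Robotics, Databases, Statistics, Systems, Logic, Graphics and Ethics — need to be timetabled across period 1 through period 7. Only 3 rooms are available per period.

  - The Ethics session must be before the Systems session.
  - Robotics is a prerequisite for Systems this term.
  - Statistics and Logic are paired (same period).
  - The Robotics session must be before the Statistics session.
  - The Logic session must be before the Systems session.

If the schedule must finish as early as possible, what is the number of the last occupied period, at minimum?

The precedence chain requires at least 3 distinct periods.
With at most 3 per period and 7 lectures, at least 3 periods are needed.
3 works (last occupied period: period 3): for example Ethics=period 1; Robotics=period 1; Statistics=period 2; Graphics=period 2; Databases=period 1; Systems=period 3; Logic=period 2.

period 3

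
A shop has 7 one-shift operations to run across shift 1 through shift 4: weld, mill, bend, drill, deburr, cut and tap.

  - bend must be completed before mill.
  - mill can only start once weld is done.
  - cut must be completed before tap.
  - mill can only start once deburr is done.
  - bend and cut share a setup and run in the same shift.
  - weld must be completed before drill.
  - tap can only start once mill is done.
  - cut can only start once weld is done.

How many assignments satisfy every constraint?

6

Splitting on drill: it can be shift 2 (2), shift 3 (2), shift 4 (2). Listing each branch's schedules as (weld, mill, bend, deburr, cut, tap) by shift number:
drill=shift 2: (1,3,2,1,2,4) (1,3,2,2,2,4) — 2.
drill=shift 3: (1,3,2,1,2,4) (1,3,2,2,2,4) — 2.
drill=shift 4: (1,3,2,1,2,4) (1,3,2,2,2,4) — 2.
Summing: 2 + 2 + 2 = 6.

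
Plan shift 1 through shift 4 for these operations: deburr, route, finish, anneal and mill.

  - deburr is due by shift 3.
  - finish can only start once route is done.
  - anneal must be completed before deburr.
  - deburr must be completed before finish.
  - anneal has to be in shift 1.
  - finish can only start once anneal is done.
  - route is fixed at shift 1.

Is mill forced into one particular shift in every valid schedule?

No

mill can be shift 1 (e.g. deburr in shift 2, route in shift 1, finish in shift 3, anneal in shift 1, mill in shift 1) or shift 2 (e.g. deburr=shift 2, mill=shift 2, anneal=shift 1, finish=shift 3, route=shift 1).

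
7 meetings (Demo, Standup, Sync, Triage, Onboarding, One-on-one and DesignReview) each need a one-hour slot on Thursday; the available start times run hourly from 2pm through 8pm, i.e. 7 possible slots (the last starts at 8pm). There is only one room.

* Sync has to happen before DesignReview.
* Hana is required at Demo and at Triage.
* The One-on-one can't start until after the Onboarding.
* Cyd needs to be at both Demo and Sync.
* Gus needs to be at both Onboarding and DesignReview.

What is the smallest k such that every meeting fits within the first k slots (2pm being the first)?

7 slots

The precedence chain requires at least 2 distinct slots.
With at most 1 per slot and 7 meetings, at least 7 slots are needed.
7 works (last occupied slot: 8pm): for example Sync -> 2pm; Demo -> 6pm; Standup -> 7pm; One-on-one -> 4pm; Triage -> 8pm; Onboarding -> 3pm; DesignReview -> 5pm.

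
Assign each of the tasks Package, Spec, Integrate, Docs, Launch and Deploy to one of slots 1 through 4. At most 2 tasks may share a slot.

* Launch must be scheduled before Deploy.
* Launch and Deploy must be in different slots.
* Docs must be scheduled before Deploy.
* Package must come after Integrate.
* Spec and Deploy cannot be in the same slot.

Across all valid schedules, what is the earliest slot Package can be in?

2

Precedence pushes Package to at least 2.
Package at 2 is achievable: Integrate -> 1; Package -> 2; Spec -> 4; Deploy -> 3; Docs -> 1; Launch -> 2.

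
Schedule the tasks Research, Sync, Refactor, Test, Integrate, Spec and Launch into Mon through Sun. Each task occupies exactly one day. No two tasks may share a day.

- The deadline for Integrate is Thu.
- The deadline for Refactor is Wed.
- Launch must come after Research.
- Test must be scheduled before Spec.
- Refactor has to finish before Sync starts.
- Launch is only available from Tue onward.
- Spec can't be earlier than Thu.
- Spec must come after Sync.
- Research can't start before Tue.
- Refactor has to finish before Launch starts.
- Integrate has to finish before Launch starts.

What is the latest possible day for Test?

Sat

Downstream work caps Test at Sat.
Test at Sat is achievable: Launch -> Thu; Refactor -> Mon; Integrate -> Tue; Research -> Wed; Test -> Sat; Spec -> Sun; Sync -> Fri.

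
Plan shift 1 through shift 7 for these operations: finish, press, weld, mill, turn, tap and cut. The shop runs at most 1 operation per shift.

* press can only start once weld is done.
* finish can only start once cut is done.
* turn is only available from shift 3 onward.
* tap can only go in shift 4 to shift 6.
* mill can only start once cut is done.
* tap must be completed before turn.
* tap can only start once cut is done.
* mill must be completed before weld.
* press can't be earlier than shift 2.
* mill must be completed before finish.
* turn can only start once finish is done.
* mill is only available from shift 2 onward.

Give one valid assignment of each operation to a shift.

turn=shift 5, weld=shift 6, cut=shift 1, tap=shift 4, finish=shift 3, mill=shift 2, press=shift 7

Checking: cut(shift 1) before tap(shift 4); mill(shift 2) before finish(shift 3); cut(shift 1) before finish(shift 3); weld(shift 6) before press(shift 7); finish(shift 3) before turn(shift 5); cut(shift 1) before mill(shift 2); tap(shift 4) before turn(shift 5); mill(shift 2) before weld(shift 6); press=shift 7 in [shift 2,shift 7]; tap=shift 4 in [shift 4,shift 6]; mill=shift 2 in [shift 2,shift 7]; turn=shift 5 in [shift 3,shift 7]; max 1 per shift (cap 1).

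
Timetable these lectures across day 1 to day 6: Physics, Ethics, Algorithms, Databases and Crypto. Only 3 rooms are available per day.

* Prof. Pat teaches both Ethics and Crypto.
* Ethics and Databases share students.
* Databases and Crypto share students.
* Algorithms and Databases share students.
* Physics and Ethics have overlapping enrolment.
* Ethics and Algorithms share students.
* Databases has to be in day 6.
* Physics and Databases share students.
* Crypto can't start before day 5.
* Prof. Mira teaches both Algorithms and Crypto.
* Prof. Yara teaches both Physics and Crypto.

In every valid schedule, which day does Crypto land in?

Crypto's window is day 5–day 6.
Databases is fixed at day 6, and Crypto can't share a day with Databases.
So Crypto must be day 5.

day 5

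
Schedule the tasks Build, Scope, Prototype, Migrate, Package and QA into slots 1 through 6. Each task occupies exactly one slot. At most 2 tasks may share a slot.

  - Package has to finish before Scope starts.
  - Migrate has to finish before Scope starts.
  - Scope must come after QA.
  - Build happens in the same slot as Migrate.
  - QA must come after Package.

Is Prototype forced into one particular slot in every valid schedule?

No

Prototype can be 1 (e.g. Prototype in 1, Package in 1, Build in 3, QA in 2, Scope in 4, Migrate in 3) or 2 (e.g. Migrate=3, Package=1, Build=3, Scope=4, QA=2, Prototype=2).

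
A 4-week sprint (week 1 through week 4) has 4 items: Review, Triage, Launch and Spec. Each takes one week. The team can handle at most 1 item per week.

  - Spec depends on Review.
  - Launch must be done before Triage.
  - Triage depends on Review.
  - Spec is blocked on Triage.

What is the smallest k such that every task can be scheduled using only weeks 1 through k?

4 weeks

The precedence chain requires at least 3 distinct weeks.
With at most 1 per week and 4 tasks, at least 4 weeks are needed.
4 works (last occupied week: week 4): for example Spec=week 4; Launch=week 2; Review=week 1; Triage=week 3.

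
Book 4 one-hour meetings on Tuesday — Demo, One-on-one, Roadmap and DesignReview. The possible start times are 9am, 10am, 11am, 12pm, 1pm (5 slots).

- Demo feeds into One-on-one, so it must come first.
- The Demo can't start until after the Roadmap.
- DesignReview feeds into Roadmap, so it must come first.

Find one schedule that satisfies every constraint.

One-on-one=12pm; DesignReview=9am; Demo=11am; Roadmap=10am

Checking: Roadmap(10am) before Demo(11am); DesignReview(9am) before Roadmap(10am); Demo(11am) before One-on-one(12pm).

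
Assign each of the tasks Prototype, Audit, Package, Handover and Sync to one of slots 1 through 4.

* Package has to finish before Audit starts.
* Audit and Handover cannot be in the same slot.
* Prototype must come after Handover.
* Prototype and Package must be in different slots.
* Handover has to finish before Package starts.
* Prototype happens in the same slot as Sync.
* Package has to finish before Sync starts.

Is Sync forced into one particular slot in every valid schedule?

No

Sync can be 3 (e.g. Audit -> 3; Sync -> 3; Package -> 2; Prototype -> 3; Handover -> 1) or 4 (e.g. Handover -> 1; Audit -> 3; Package -> 2; Prototype -> 4; Sync -> 4).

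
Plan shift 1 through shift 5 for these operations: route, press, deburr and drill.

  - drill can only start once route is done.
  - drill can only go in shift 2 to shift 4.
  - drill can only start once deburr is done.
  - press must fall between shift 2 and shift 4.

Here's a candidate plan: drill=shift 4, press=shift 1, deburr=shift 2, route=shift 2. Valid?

drill can only go in shift 2 to shift 4 — holds.
drill can only start once deburr is done — holds.
press must fall between shift 2 and shift 4 — violated.
drill can only start once route is done — holds.

No. press must fall between shift 2 and shift 4 is not satisfied.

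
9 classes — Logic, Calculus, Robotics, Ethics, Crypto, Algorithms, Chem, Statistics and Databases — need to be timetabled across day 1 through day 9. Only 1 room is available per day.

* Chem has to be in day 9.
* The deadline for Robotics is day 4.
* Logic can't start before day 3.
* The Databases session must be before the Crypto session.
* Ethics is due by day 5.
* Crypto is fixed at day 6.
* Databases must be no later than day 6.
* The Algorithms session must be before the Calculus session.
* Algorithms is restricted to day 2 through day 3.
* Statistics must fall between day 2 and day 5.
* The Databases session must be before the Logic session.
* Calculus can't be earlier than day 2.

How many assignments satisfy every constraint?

56

Splitting on Logic: it can be day 7 (28), day 8 (28). Listing each branch's schedules as (Calculus, Robotics, Ethics, Crypto, Algorithms, Chem, Statistics, Databases) by day number:
Logic=day 7: (8,1,2,6,3,9,4,5) (8,1,2,6,3,9,5,4) (8,1,3,6,2,9,4,5) (8,1,3,6,2,9,5,4) (8,1,4,6,2,9,3,5) (8,1,4,6,2,9,5,3) (8,1,4,6,3,9,2,5) (8,1,4,6,3,9,5,2) (8,1,5,6,2,9,3,4) (8,1,5,6,2,9,4,3) (8,1,5,6,3,9,2,4) (8,1,5,6,3,9,4,2) (8,2,1,6,3,9,4,5) (8,2,1,6,3,9,5,4) (8,2,4,6,3,9,5,1) (8,2,5,6,3,9,4,1) (8,3,1,6,2,9,4,5) (8,3,1,6,2,9,5,4) (8,3,4,6,2,9,5,1) (8,3,5,6,2,9,4,1) (8,4,1,6,2,9,3,5) (8,4,1,6,2,9,5,3) (8,4,1,6,3,9,2,5) (8,4,1,6,3,9,5,2) (8,4,2,6,3,9,5,1) (8,4,3,6,2,9,5,1) (8,4,5,6,2,9,3,1) (8,4,5,6,3,9,2,1) — 28.
Logic=day 8: (7,1,2,6,3,9,4,5) (7,1,2,6,3,9,5,4) (7,1,3,6,2,9,4,5) (7,1,3,6,2,9,5,4) (7,1,4,6,2,9,3,5) (7,1,4,6,2,9,5,3) (7,1,4,6,3,9,2,5) (7,1,4,6,3,9,5,2) (7,1,5,6,2,9,3,4) (7,1,5,6,2,9,4,3) (7,1,5,6,3,9,2,4) (7,1,5,6,3,9,4,2) (7,2,1,6,3,9,4,5) (7,2,1,6,3,9,5,4) (7,2,4,6,3,9,5,1) (7,2,5,6,3,9,4,1) (7,3,1,6,2,9,4,5) (7,3,1,6,2,9,5,4) (7,3,4,6,2,9,5,1) (7,3,5,6,2,9,4,1) (7,4,1,6,2,9,3,5) (7,4,1,6,2,9,5,3) (7,4,1,6,3,9,2,5) (7,4,1,6,3,9,5,2) (7,4,2,6,3,9,5,1) (7,4,3,6,2,9,5,1) (7,4,5,6,2,9,3,1) (7,4,5,6,3,9,2,1) — 28.
Summing: 28 + 28 = 56.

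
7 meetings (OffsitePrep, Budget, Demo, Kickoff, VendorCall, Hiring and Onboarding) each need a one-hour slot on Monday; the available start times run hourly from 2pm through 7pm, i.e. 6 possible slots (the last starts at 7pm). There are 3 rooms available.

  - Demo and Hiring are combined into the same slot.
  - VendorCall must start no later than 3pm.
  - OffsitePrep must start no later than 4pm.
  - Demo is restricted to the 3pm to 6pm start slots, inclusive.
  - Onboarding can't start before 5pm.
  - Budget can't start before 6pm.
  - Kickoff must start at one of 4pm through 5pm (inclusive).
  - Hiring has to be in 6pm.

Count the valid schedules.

60

Splitting on OffsitePrep: it can be 2pm (20), 3pm (20), 4pm (20). Listing each branch's schedules as (Budget, Demo, Kickoff, VendorCall, Hiring, Onboarding):
OffsitePrep=2pm: (6pm,6pm,4pm,2pm,6pm,5pm) (6pm,6pm,4pm,2pm,6pm,7pm) (6pm,6pm,4pm,3pm,6pm,5pm) (6pm,6pm,4pm,3pm,6pm,7pm) (6pm,6pm,5pm,2pm,6pm,5pm) (6pm,6pm,5pm,2pm,6pm,7pm) (6pm,6pm,5pm,3pm,6pm,5pm) (6pm,6pm,5pm,3pm,6pm,7pm) (7pm,6pm,4pm,2pm,6pm,5pm) (7pm,6pm,4pm,2pm,6pm,6pm) (7pm,6pm,4pm,2pm,6pm,7pm) (7pm,6pm,4pm,3pm,6pm,5pm) (7pm,6pm,4pm,3pm,6pm,6pm) (7pm,6pm,4pm,3pm,6pm,7pm) (7pm,6pm,5pm,2pm,6pm,5pm) (7pm,6pm,5pm,2pm,6pm,6pm) (7pm,6pm,5pm,2pm,6pm,7pm) (7pm,6pm,5pm,3pm,6pm,5pm) (7pm,6pm,5pm,3pm,6pm,6pm) (7pm,6pm,5pm,3pm,6pm,7pm) — 20.
OffsitePrep=3pm: (6pm,6pm,4pm,2pm,6pm,5pm) (6pm,6pm,4pm,2pm,6pm,7pm) (6pm,6pm,4pm,3pm,6pm,5pm) (6pm,6pm,4pm,3pm,6pm,7pm) (6pm,6pm,5pm,2pm,6pm,5pm) (6pm,6pm,5pm,2pm,6pm,7pm) (6pm,6pm,5pm,3pm,6pm,5pm) (6pm,6pm,5pm,3pm,6pm,7pm) (7pm,6pm,4pm,2pm,6pm,5pm) (7pm,6pm,4pm,2pm,6pm,6pm) (7pm,6pm,4pm,2pm,6pm,7pm) (7pm,6pm,4pm,3pm,6pm,5pm) (7pm,6pm,4pm,3pm,6pm,6pm) (7pm,6pm,4pm,3pm,6pm,7pm) (7pm,6pm,5pm,2pm,6pm,5pm) (7pm,6pm,5pm,2pm,6pm,6pm) (7pm,6pm,5pm,2pm,6pm,7pm) (7pm,6pm,5pm,3pm,6pm,5pm) (7pm,6pm,5pm,3pm,6pm,6pm) (7pm,6pm,5pm,3pm,6pm,7pm) — 20.
OffsitePrep=4pm: (6pm,6pm,4pm,2pm,6pm,5pm) (6pm,6pm,4pm,2pm,6pm,7pm) (6pm,6pm,4pm,3pm,6pm,5pm) (6pm,6pm,4pm,3pm,6pm,7pm) (6pm,6pm,5pm,2pm,6pm,5pm) (6pm,6pm,5pm,2pm,6pm,7pm) (6pm,6pm,5pm,3pm,6pm,5pm) (6pm,6pm,5pm,3pm,6pm,7pm) (7pm,6pm,4pm,2pm,6pm,5pm) (7pm,6pm,4pm,2pm,6pm,6pm) (7pm,6pm,4pm,2pm,6pm,7pm) (7pm,6pm,4pm,3pm,6pm,5pm) (7pm,6pm,4pm,3pm,6pm,6pm) (7pm,6pm,4pm,3pm,6pm,7pm) (7pm,6pm,5pm,2pm,6pm,5pm) (7pm,6pm,5pm,2pm,6pm,6pm) (7pm,6pm,5pm,2pm,6pm,7pm) (7pm,6pm,5pm,3pm,6pm,5pm) (7pm,6pm,5pm,3pm,6pm,6pm) (7pm,6pm,5pm,3pm,6pm,7pm) — 20.
Summing: 20 + 20 + 20 = 60.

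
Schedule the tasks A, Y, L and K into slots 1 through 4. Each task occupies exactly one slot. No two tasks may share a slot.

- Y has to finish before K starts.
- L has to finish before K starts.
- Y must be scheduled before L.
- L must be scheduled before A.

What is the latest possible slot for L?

Precedence pushes L to at least 2; downstream work caps L at 3.
L at 2 is achievable: A in 4, K in 3, L in 2, Y in 1.
Nothing later works — the capacity limit rule out every slot after 2.

2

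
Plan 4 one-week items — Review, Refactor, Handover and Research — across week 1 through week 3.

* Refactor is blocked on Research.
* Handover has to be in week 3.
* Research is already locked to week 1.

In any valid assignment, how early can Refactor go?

Precedence pushes Refactor to at least week 2.
Refactor at week 2 is achievable: Research in week 1; Refactor in week 2; Review in week 1; Handover in week 3.

week 2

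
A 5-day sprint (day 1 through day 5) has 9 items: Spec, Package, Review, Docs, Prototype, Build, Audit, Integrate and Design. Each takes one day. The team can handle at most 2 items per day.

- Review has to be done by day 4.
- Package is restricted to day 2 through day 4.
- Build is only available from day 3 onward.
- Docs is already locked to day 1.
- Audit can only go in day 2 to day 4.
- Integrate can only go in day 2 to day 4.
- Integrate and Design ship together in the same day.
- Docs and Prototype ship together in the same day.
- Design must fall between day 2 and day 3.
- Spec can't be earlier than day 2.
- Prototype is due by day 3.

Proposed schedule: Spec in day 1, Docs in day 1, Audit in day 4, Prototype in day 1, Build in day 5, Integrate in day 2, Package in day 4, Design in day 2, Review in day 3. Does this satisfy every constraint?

Audit can only go in day 2 to day 4 — holds.
Build is only available from day 3 onward — holds.
Prototype is due by day 3 — holds.
Package is restricted to day 2 through day 4 — holds.
Review has to be done by day 4 — holds.
Integrate and Design ship together in the same day — holds.
Integrate can only go in day 2 to day 4 — holds.
Spec can't be earlier than day 2 — violated.
Docs and Prototype ship together in the same day — holds.
The team can handle at most 2 items per day — violated.
Docs is already locked to day 1 — holds.
Design must fall between day 2 and day 3 — holds.

No — it violates: Spec can't be earlier than day 2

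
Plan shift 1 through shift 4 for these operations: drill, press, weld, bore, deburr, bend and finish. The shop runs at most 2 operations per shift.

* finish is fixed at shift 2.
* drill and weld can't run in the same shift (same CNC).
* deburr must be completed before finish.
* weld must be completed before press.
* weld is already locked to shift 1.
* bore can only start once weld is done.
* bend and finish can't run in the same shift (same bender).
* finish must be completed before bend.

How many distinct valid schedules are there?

Splitting on drill: it can be shift 2 (6), shift 3 (9), shift 4 (9). Listing each branch's schedules as (press, weld, bore, deburr, bend, finish) by shift number:
drill=shift 2: (3,1,3,1,4,2) (3,1,4,1,3,2) (3,1,4,1,4,2) (4,1,3,1,3,2) (4,1,3,1,4,2) (4,1,4,1,3,2) — 6.
drill=shift 3: (2,1,3,1,4,2) (2,1,4,1,3,2) (2,1,4,1,4,2) (3,1,2,1,4,2) (3,1,4,1,4,2) (4,1,2,1,3,2) (4,1,2,1,4,2) (4,1,3,1,4,2) (4,1,4,1,3,2) — 9.
drill=shift 4: (2,1,3,1,3,2) (2,1,3,1,4,2) (2,1,4,1,3,2) (3,1,2,1,3,2) (3,1,2,1,4,2) (3,1,3,1,4,2) (3,1,4,1,3,2) (4,1,2,1,3,2) (4,1,3,1,3,2) — 9.
Summing: 6 + 9 + 9 = 24.

24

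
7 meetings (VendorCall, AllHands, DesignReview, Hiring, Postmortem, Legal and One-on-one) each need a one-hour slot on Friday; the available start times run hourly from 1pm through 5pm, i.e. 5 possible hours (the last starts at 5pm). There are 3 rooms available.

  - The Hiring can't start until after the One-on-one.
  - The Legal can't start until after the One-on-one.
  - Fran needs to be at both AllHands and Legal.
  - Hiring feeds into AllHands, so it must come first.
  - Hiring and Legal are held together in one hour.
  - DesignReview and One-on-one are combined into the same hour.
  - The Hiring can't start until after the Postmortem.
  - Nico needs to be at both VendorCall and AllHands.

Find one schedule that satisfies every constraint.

One-on-one=1pm; AllHands=3pm; Postmortem=1pm; Legal=2pm; Hiring=2pm; VendorCall=2pm; DesignReview=1pm

Checking: One-on-one(1pm) before Hiring(2pm); One-on-one(1pm) before Legal(2pm); Postmortem(1pm) before Hiring(2pm); Hiring(2pm) before AllHands(3pm); VendorCall(2pm) != AllHands(3pm); AllHands(3pm) != Legal(2pm); Hiring = Legal = 2pm; DesignReview = One-on-one = 1pm; max 3 per hour (cap 3).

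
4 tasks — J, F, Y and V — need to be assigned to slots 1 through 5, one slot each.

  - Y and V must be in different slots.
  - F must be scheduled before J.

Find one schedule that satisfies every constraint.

J -> 2, Y -> 1, V -> 2, F -> 1

Checking: F(1) before J(2); Y(1) != V(2).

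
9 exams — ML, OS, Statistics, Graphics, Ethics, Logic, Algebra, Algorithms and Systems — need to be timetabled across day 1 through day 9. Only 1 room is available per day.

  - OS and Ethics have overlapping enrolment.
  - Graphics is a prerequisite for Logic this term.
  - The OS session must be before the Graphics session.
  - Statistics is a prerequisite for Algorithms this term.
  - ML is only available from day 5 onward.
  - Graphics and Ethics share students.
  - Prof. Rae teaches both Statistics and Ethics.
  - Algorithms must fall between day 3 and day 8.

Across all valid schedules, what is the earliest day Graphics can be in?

Precedence pushes Graphics to at least day 2; downstream work caps Graphics at day 8.
Graphics at day 2 is achievable: Logic -> day 6; Graphics -> day 2; Algebra -> day 8; Algorithms -> day 4; OS -> day 1; Statistics -> day 3; ML -> day 5; Ethics -> day 7; Systems -> day 9.

day 2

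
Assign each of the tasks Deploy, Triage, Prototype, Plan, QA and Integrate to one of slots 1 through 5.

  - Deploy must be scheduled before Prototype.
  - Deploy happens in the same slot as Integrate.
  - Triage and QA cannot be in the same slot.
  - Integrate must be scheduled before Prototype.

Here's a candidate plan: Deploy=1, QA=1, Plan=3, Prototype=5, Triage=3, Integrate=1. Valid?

Triage and QA cannot be in the same slot — holds.
Deploy must be scheduled before Prototype — holds.
Deploy happens in the same slot as Integrate — holds.
Integrate must be scheduled before Prototype — holds.

Yes, all constraints hold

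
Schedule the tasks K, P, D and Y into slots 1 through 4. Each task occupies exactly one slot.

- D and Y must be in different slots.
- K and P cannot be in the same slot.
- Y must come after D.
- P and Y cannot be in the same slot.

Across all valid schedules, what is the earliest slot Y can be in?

2

Precedence pushes Y to at least 2.
Y at 2 is achievable: K in 1, P in 3, D in 1, Y in 2.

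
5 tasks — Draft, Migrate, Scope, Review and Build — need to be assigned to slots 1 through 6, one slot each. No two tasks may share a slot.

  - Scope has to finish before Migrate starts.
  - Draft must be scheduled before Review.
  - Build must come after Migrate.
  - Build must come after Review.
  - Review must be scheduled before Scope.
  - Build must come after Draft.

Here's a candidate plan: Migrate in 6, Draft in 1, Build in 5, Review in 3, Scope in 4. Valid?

No. Build must come after Migrate is not satisfied.

Draft must be scheduled before Review — holds.
Build must come after Draft — holds.
Review must be scheduled before Scope — holds.
Build must come after Review — holds.
Scope has to finish before Migrate starts — holds.
Build must come after Migrate — violated.
No two tasks may share a slot — holds.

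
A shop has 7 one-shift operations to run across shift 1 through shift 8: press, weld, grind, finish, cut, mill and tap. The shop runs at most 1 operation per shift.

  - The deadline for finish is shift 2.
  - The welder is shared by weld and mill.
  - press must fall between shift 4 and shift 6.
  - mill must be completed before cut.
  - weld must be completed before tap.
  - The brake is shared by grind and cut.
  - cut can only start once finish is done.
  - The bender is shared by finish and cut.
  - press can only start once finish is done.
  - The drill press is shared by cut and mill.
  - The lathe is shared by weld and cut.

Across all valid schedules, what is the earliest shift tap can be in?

Precedence pushes tap to at least shift 2.
tap at shift 3 is achievable: mill -> shift 5, cut -> shift 6, finish -> shift 1, grind -> shift 7, weld -> shift 2, press -> shift 4, tap -> shift 3.
Nothing earlier works — the conflict and capacity constraints rule out every shift before shift 3.

shift 3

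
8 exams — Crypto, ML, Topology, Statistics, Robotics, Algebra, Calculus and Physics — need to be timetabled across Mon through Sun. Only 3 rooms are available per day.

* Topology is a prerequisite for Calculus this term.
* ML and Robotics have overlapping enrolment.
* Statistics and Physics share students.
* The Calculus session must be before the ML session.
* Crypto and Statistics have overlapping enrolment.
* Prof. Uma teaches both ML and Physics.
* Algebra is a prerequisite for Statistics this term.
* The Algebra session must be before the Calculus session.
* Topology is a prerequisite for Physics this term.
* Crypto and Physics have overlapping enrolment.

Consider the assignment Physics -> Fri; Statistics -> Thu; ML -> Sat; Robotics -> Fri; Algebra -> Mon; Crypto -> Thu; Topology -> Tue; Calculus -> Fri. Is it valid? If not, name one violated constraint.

No — it violates: Crypto and Statistics have overlapping enrolment

ML and Robotics have overlapping enrolment — holds.
Crypto and Statistics have overlapping enrolment — violated.
The Calculus session must be before the ML session — holds.
Topology is a prerequisite for Calculus this term — holds.
Prof. Uma teaches both ML and Physics — holds.
Algebra is a prerequisite for Statistics this term — holds.
The Algebra session must be before the Calculus session — holds.
Crypto and Physics have overlapping enrolment — holds.
Only 3 rooms are available per day — holds.
Topology is a prerequisite for Physics this term — holds.
Statistics and Physics share students — holds.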